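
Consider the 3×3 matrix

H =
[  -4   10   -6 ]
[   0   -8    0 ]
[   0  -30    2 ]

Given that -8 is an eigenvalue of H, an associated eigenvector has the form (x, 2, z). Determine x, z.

4, 6

We need (H + 8I)v = 0.
H + 8I = [[4, 10, -6], [0, 0, 0], [0, -30, 10]].
Row 1: (4)·x + (10)·2 + (-6)·z = 0
Row 2: (0)·x + (0)·2 + (0)·z = 0
Row 3: (0)·x + (-30)·2 + (10)·z = 0
Solving gives x = 4, z = 6.
Check: H·(4, 2, 6) = (-32, -16, -48) = -8·(4, 2, 6).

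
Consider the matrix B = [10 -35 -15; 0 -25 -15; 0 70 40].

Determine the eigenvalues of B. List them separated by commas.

5, 10, 10

Set up det(tI - B) = 0.
Expanding along the first row, p(t) = t^3 - 25t^2 + 200t - 500.
Since p(10) = 0, t = 10 is a root.
Factor out (t - 10): p(t) = (t - 10)·(t^2 - 15t + 50).
The quadratic factors as (t - 5)·(t - 10).
Eigenvalues: 5, 10, 10.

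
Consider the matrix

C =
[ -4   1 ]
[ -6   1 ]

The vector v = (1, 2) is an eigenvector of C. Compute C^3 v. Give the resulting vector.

(-8, -16)

First find the eigenvalue: Cv = (-2, -4) = -2·(1, 2), so λ = -2.
Then C^3 v = λ^3·v = (-2)^3·(1, 2) = -8·(1, 2) = (-8, -16).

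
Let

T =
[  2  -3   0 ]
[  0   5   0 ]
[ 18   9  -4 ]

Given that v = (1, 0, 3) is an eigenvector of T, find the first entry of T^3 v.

8

First find the eigenvalue: Tv = (2, 0, 6) = 2·(1, 0, 3), so λ = 2.
Then T^3 v = λ^3·v = 2^3·(1, 0, 3) = 8·(1, 0, 3) = (8, 0, 24).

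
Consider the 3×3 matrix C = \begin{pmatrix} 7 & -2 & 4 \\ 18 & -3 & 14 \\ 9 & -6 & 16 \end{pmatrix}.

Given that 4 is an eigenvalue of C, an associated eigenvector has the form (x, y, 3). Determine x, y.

0, 6

We need (C - 4I)v = 0.
C - 4I = [[3, -2, 4], [18, -7, 14], [9, -6, 12]].
Row 1: (3)·x + (-2)·y + (4)·3 = 0
Row 2: (18)·x + (-7)·y + (14)·3 = 0
Row 3: (9)·x + (-6)·y + (12)·3 = 0
Solving gives x = 0, y = 6.
Check: C·(0, 6, 3) = (0, 24, 12) = 4·(0, 6, 3).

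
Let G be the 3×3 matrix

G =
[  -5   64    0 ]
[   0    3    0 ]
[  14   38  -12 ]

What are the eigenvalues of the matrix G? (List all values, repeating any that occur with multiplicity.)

Set up det(λI - G) = 0.
Expanding along the first row, p(λ) = λ^3 + 14λ^2 + 9λ - 180.
Since p(-5) = 0, λ = -5 is a root.
Dividing by (λ + 5) leaves λ^2 + 9λ - 36.
The quadratic factors as (λ + 12)·(λ - 3).
Eigenvalues: -12, -5, 3.

-12, -5, 3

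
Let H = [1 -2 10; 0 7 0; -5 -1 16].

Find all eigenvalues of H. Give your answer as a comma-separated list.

6, 7, 11

The characteristic polynomial is p(s) = det(sI - H).
Cofactor expansion gives p(s) = s^3 - 24s^2 + 185s - 462.
Since p(7) = 0, s = 7 is a root.
Factor out (s - 7): p(s) = (s - 7)·(s^2 - 17s + 66).
The quadratic factors as (s - 6)·(s - 11).
Eigenvalues: 6, 7, 11.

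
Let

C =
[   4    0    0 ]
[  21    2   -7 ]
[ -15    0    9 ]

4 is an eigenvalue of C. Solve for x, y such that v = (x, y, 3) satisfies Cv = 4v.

We need (C - 4I)v = 0.
C - 4I = [[0, 0, 0], [21, -2, -7], [-15, 0, 5]].
Row 1: (0)·x + (0)·y + (0)·3 = 0
Row 2: (21)·x + (-2)·y + (-7)·3 = 0
Row 3: (-15)·x + (0)·y + (5)·3 = 0
Solving gives x = 1, y = 0.
Check: C·(1, 0, 3) = (4, 0, 12) = 4·(1, 0, 3).

1, 0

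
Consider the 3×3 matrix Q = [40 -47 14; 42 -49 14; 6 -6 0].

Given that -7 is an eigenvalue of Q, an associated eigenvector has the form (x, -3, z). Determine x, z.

We need (Q + 7I)v = 0.
Q + 7I = [[47, -47, 14], [42, -42, 14], [6, -6, 7]].
Row 1: (47)·x + (-47)·-3 + (14)·z = 0
Row 2: (42)·x + (-42)·-3 + (14)·z = 0
Row 3: (6)·x + (-6)·-3 + (7)·z = 0
Solving gives x = -3, z = 0.
Check: Q·(-3, -3, 0) = (21, 21, 0) = -7·(-3, -3, 0).

-3, 0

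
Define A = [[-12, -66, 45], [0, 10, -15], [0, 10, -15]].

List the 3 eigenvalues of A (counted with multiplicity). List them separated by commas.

Set up det(λI - A) = 0.
Expanding along the first row, p(λ) = λ^3 + 17λ^2 + 60λ.
Try λ = 0: p(0) = 0, so 0 is a root.
Dividing by λ leaves λ^2 + 17λ + 60.
The quadratic factors as (λ + 12)·(λ + 5).
Eigenvalues: -12, -5, 0.

-12, -5, 0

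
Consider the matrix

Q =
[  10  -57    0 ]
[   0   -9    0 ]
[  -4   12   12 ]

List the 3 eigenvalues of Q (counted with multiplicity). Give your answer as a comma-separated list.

-9, 10, 12

The characteristic polynomial is p(μ) = det(μI - Q).
Cofactor expansion gives p(μ) = μ^3 - 13μ^2 - 78μ + 1080.
Rational-root test: μ = 12 gives p(12) = 0.
Dividing by (μ - 12) leaves μ^2 - μ - 90.
The quadratic factors as (μ + 9)·(μ - 10).
Eigenvalues: -9, 10, 12.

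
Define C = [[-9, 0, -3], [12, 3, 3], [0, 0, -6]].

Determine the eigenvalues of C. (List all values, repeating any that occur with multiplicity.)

-9, -6, 3

Compute the characteristic polynomial p(r) = det(rI - C).
Expanding the 3×3 determinant: p(r) = r^3 + 12r^2 + 9r - 162.
Rational-root test: r = -9 gives p(-9) = 0.
Factor out (r + 9): p(r) = (r + 9)·(r^2 + 3r - 18).
The quadratic factors as (r + 6)·(r - 3).
Eigenvalues: -9, -6, 3.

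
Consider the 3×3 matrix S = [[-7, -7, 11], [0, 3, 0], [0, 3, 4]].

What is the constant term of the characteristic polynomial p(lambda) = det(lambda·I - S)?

p(0) = det(0·I − S) = det(−S) = (−1)^3·det(S).
det(S) = -84, so p(0) = 84.

84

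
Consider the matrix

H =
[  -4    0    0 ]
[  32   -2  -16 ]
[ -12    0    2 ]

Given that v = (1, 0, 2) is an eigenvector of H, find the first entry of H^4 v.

First find the eigenvalue: Hv = (-4, 0, -8) = -4·(1, 0, 2), so λ = -4.
Then H^4 v = λ^4·v = (-4)^4·(1, 0, 2) = 256·(1, 0, 2) = (256, 0, 512).

256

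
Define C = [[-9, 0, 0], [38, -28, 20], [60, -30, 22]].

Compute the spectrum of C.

The characteristic polynomial is p(λ) = det(λI - C).
Cofactor expansion gives p(λ) = λ^3 + 15λ^2 + 38λ - 144.
Rational-root test: λ = 2 gives p(2) = 0.
Dividing by (λ - 2) leaves λ^2 + 17λ + 72.
The quadratic factors as (λ + 9)·(λ + 8).
Eigenvalues: -9, -8, 2.

-9, -8, 2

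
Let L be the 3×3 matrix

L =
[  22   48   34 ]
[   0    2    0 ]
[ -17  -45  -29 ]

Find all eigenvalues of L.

The characteristic polynomial is p(λ) = det(λI - L).
Cofactor expansion gives p(λ) = λ^3 + 5λ^2 - 74λ + 120.
Since p(-12) = 0, λ = -12 is a root.
Factor out (λ + 12): p(λ) = (λ + 12)·(λ^2 - 7λ + 10).
The quadratic factors as (λ - 2)·(λ - 5).
Eigenvalues: -12, 2, 5.

-12, 2, 5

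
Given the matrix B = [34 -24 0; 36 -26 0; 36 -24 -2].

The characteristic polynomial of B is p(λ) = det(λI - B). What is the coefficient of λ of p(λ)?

-36

p(λ) = λ^3 - 6λ^2 - 36λ - 40.
The coefficient of λ is -36.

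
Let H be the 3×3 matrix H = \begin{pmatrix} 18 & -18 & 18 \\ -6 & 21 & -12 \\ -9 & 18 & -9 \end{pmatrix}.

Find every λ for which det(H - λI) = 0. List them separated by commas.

9, 9, 12

Set up det(μI - H) = 0.
Expanding the 3×3 determinant: p(μ) = μ^3 - 30μ^2 + 297μ - 972.
Try μ = 12: p(12) = 0, so 12 is a root.
Factor out (μ - 12): p(μ) = (μ - 12)·(μ^2 - 18μ + 81).
The quadratic factor is (μ - 9)^2.
Eigenvalues: 9, 9, 12.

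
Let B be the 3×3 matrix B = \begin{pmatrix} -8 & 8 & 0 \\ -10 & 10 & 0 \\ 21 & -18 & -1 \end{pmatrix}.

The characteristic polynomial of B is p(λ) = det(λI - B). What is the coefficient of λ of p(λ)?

p(λ) = λ^3 - λ^2 - 2λ.
The coefficient of λ is -2.

-2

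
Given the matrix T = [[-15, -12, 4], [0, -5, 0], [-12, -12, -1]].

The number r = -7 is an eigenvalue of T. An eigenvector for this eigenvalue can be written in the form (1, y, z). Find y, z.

We need (T + 7I)v = 0.
T + 7I = [[-8, -12, 4], [0, 2, 0], [-12, -12, 6]].
Row 1: (-8)·1 + (-12)·y + (4)·z = 0
Row 2: (0)·1 + (2)·y + (0)·z = 0
Row 3: (-12)·1 + (-12)·y + (6)·z = 0
Solving gives y = 0, z = 2.
Check: T·(1, 0, 2) = (-7, 0, -14) = -7·(1, 0, 2).

0, 2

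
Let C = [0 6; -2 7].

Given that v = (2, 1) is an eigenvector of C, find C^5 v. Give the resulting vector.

(486, 243)

First find the eigenvalue: Cv = (6, 3) = 3·(2, 1), so λ = 3.
Then C^5 v = λ^5·v = 3^5·(2, 1) = 243·(2, 1) = (486, 243).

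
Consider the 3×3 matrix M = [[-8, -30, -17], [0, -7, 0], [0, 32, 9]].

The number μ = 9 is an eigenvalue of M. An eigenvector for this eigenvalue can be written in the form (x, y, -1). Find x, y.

We need (M - 9I)v = 0.
M - 9I = [[-17, -30, -17], [0, -16, 0], [0, 32, 0]].
Row 1: (-17)·x + (-30)·y + (-17)·-1 = 0
Row 2: (0)·x + (-16)·y + (0)·-1 = 0
Row 3: (0)·x + (32)·y + (0)·-1 = 0
Solving gives x = 1, y = 0.
Check: M·(1, 0, -1) = (9, 0, -9) = 9·(1, 0, -1).

1, 0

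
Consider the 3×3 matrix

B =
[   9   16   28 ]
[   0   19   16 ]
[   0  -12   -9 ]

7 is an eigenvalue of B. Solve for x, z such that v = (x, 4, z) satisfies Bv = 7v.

We need (B - 7I)v = 0.
B - 7I = [[2, 16, 28], [0, 12, 16], [0, -12, -16]].
Row 1: (2)·x + (16)·4 + (28)·z = 0
Row 2: (0)·x + (12)·4 + (16)·z = 0
Row 3: (0)·x + (-12)·4 + (-16)·z = 0
Solving gives x = 10, z = -3.
Check: B·(10, 4, -3) = (70, 28, -21) = 7·(10, 4, -3).

10, -3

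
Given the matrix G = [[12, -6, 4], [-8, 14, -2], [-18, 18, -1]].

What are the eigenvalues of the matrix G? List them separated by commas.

6, 8, 11

Set up det(μI - G) = 0.
Expanding the 3×3 determinant: p(μ) = μ^3 - 25μ^2 + 202μ - 528.
Since p(8) = 0, μ = 8 is a root.
Factor out (μ - 8): p(μ) = (μ - 8)·(μ^2 - 17μ + 66).
The quadratic factors as (μ - 6)·(μ - 11).
Eigenvalues: 6, 8, 11.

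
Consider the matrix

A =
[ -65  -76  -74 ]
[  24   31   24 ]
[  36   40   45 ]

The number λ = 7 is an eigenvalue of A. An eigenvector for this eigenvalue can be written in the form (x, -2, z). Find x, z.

We need (A - 7I)v = 0.
A - 7I = [[-72, -76, -74], [24, 24, 24], [36, 40, 38]].
Row 1: (-72)·x + (-76)·-2 + (-74)·z = 0
Row 2: (24)·x + (24)·-2 + (24)·z = 0
Row 3: (36)·x + (40)·-2 + (38)·z = 0
Solving gives x = -2, z = 4.
Check: A·(-2, -2, 4) = (-14, -14, 28) = 7·(-2, -2, 4).

-2, 4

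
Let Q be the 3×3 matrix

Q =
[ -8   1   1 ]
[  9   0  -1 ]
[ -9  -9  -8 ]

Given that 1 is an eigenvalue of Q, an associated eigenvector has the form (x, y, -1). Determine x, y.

0, 1

We need (Q - 1I)v = 0.
Q - 1I = [[-9, 1, 1], [9, -1, -1], [-9, -9, -9]].
Row 1: (-9)·x + (1)·y + (1)·-1 = 0
Row 2: (9)·x + (-1)·y + (-1)·-1 = 0
Row 3: (-9)·x + (-9)·y + (-9)·-1 = 0
Solving gives x = 0, y = 1.
Check: Q·(0, 1, -1) = (0, 1, -1) = 1·(0, 1, -1).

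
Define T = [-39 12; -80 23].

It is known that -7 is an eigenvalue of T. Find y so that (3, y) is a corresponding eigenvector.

We need (T + 7I)v = 0.
T + 7I = [[-32, 12], [-80, 30]].
Row 1: (-32)·3 + (12)·y = 0
Row 2: (-80)·3 + (30)·y = 0
Solving gives y = 8.
Check: T·(3, 8) = (-21, -56) = -7·(3, 8).

8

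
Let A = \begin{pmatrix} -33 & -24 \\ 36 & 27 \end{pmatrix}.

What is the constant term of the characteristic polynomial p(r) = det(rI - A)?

-27

p(0) = det(0·I − A) = det(−A) = (−1)^2·det(A).
det(A) = -27, so p(0) = -27.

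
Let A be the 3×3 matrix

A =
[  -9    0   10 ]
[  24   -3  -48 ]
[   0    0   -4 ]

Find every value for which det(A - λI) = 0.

The characteristic polynomial is p(μ) = det(μI - A).
Expanding along the first row, p(μ) = μ^3 + 16μ^2 + 75μ + 108.
Try μ = -9: p(-9) = 0, so -9 is a root.
Dividing by (μ + 9) leaves μ^2 + 7μ + 12.
The quadratic factors as (μ + 4)·(μ + 3).
Eigenvalues: -9, -4, -3.

-9, -4, -3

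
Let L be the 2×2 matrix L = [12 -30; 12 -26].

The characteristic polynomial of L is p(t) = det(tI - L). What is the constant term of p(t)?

p(t) = t^2 + 14t + 48.
The constant term is 48.

48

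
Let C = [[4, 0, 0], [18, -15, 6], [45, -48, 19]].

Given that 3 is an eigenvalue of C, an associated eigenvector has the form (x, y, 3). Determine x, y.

0, 1

We need (C - 3I)v = 0.
C - 3I = [[1, 0, 0], [18, -18, 6], [45, -48, 16]].
Row 1: (1)·x + (0)·y + (0)·3 = 0
Row 2: (18)·x + (-18)·y + (6)·3 = 0
Row 3: (45)·x + (-48)·y + (16)·3 = 0
Solving gives x = 0, y = 1.
Check: C·(0, 1, 3) = (0, 3, 9) = 3·(0, 1, 3).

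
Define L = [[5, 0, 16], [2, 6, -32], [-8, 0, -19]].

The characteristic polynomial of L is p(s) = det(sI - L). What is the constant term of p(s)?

p(s) = s^3 + 8s^2 - 51s - 198.
The constant term is -198.

-198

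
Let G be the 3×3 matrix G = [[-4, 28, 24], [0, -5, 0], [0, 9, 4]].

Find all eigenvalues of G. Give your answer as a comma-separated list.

The characteristic polynomial is p(μ) = det(μI - G).
Expanding the 3×3 determinant: p(μ) = μ^3 + 5μ^2 - 16μ - 80.
Since p(-4) = 0, μ = -4 is a root.
Dividing by (μ + 4) leaves μ^2 + μ - 20.
The quadratic factors as (μ + 5)·(μ - 4).
Eigenvalues: -5, -4, 4.

-5, -4, 4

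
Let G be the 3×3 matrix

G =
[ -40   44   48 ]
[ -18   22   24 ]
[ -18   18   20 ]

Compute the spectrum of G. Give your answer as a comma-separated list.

-4, 2, 4

The characteristic polynomial is p(s) = det(sI - G).
Cofactor expansion gives p(s) = s^3 - 2s^2 - 16s + 32.
Rational-root test: s = -4 gives p(-4) = 0.
Factor out (s + 4): p(s) = (s + 4)·(s^2 - 6s + 8).
The quadratic factors as (s - 2)·(s - 4).
Eigenvalues: -4, 2, 4.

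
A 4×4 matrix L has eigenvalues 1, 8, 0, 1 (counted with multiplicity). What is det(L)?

0

det(L) is the product of the eigenvalues: (1) · (8) · (0) · (1) = 0.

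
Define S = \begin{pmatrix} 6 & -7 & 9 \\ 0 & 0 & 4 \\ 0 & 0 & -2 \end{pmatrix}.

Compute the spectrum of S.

-2, 0, 6

S is upper triangular, so its eigenvalues are the diagonal entries.
Diagonal: 6, 0, -2.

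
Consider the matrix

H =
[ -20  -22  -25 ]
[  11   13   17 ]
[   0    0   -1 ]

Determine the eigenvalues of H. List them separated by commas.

-9, -1, 2

The characteristic polynomial is p(lambda) = det(lambda·I - H).
Expanding the 3×3 determinant: p(lambda) = lambda^3 + 8·lambda^2 - 11·lambda - 18.
Rational-root test: lambda = -1 gives p(-1) = 0.
Dividing by (lambda + 1) leaves lambda^2 + 7·lambda - 18.
The quadratic factors as (lambda + 9)·(lambda - 2).
Eigenvalues: -9, -1, 2.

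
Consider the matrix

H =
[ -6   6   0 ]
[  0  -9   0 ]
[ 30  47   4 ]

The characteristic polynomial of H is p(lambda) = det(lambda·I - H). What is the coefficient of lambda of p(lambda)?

-6

p(lambda) = lambda^3 + 11·lambda^2 - 6·lambda - 216.
The coefficient of lambda is -6.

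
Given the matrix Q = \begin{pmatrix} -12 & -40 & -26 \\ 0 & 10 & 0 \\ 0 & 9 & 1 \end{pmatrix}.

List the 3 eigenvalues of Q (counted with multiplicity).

Compute the characteristic polynomial p(lambda) = det(lambda·I - Q).
Cofactor expansion gives p(lambda) = lambda^3 + lambda^2 - 122·lambda + 120.
Rational-root test: lambda = 1 gives p(1) = 0.
Dividing by (lambda - 1) leaves lambda^2 + 2·lambda - 120.
The quadratic factors as (lambda + 12)·(lambda - 10).
Eigenvalues: -12, 1, 10.

-12, 1, 10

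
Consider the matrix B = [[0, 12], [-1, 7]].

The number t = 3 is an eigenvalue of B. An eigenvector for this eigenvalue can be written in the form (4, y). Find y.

1

We need (B - 3I)v = 0.
B - 3I = [[-3, 12], [-1, 4]].
Row 1: (-3)·4 + (12)·y = 0
Row 2: (-1)·4 + (4)·y = 0
Solving gives y = 1.
Check: B·(4, 1) = (12, 3) = 3·(4, 1).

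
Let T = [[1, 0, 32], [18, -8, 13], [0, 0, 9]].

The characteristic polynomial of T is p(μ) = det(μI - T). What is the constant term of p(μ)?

p(μ) = μ^3 - 2μ^2 - 71μ + 72.
The constant term is 72.

72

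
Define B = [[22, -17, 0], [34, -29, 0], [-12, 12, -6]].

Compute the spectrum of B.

-12, -6, 5

The characteristic polynomial is p(r) = det(rI - B).
Expanding along the first row, p(r) = r^3 + 13r^2 - 18r - 360.
Try r = 5: p(5) = 0, so 5 is a root.
Dividing by (r - 5) leaves r^2 + 18r + 72.
The quadratic factors as (r + 12)·(r + 6).
Eigenvalues: -12, -6, 5.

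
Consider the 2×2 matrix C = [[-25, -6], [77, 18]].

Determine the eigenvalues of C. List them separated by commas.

det(C - sI) = (-25 - s)(18 - s) - (-6)·(77) = s^2 + 7s + 12.
This factors as (s + 4)·(s + 3) = 0.
Eigenvalues: -4, -3.

-4, -3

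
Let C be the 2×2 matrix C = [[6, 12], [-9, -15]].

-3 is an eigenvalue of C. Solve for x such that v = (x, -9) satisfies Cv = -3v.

12

We need (C + 3I)v = 0.
C + 3I = [[9, 12], [-9, -12]].
Row 1: (9)·x + (12)·-9 = 0
Row 2: (-9)·x + (-12)·-9 = 0
Solving gives x = 12.
Check: C·(12, -9) = (-36, 27) = -3·(12, -9).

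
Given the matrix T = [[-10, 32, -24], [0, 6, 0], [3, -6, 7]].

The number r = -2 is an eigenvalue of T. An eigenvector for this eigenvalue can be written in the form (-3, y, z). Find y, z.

0, 1

We need (T + 2I)v = 0.
T + 2I = [[-8, 32, -24], [0, 8, 0], [3, -6, 9]].
Row 1: (-8)·-3 + (32)·y + (-24)·z = 0
Row 2: (0)·-3 + (8)·y + (0)·z = 0
Row 3: (3)·-3 + (-6)·y + (9)·z = 0
Solving gives y = 0, z = 1.
Check: T·(-3, 0, 1) = (6, 0, -2) = -2·(-3, 0, 1).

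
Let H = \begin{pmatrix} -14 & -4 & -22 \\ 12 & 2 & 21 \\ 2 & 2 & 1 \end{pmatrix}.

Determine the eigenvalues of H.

-10, -1, 0

Set up det(tI - H) = 0.
Expanding the 3×3 determinant: p(t) = t^3 + 11t^2 + 10t.
Since p(-1) = 0, t = -1 is a root.
Dividing by (t + 1) leaves t^2 + 10t.
The quadratic factors as (t + 10)·t.
Eigenvalues: -10, -1, 0.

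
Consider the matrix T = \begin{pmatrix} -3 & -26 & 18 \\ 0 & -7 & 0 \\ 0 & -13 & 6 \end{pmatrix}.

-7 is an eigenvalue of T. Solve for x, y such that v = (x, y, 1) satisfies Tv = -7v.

We need (T + 7I)v = 0.
T + 7I = [[4, -26, 18], [0, 0, 0], [0, -13, 13]].
Row 1: (4)·x + (-26)·y + (18)·1 = 0
Row 2: (0)·x + (0)·y + (0)·1 = 0
Row 3: (0)·x + (-13)·y + (13)·1 = 0
Solving gives x = 2, y = 1.
Check: T·(2, 1, 1) = (-14, -7, -7) = -7·(2, 1, 1).

2, 1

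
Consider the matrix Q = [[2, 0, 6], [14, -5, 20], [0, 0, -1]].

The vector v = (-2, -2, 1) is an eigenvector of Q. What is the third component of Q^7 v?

-1

First find the eigenvalue: Qv = (2, 2, -1) = -1·(-2, -2, 1), so λ = -1.
Then Q^7 v = λ^7·v = (-1)^7·(-2, -2, 1) = -1·(-2, -2, 1) = (2, 2, -1).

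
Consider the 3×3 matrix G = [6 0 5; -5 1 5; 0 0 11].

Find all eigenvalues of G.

Set up det(tI - G) = 0.
Cofactor expansion gives p(t) = t^3 - 18t^2 + 83t - 66.
Rational-root test: t = 1 gives p(1) = 0.
Factor out (t - 1): p(t) = (t - 1)·(t^2 - 17t + 66).
The quadratic factors as (t - 6)·(t - 11).
Eigenvalues: 1, 6, 11.

1, 6, 11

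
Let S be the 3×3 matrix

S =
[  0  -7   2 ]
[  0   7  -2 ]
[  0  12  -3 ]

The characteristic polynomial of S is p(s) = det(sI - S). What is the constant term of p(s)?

0

p(s) = s^3 - 4s^2 + 3s.
The constant term is 0.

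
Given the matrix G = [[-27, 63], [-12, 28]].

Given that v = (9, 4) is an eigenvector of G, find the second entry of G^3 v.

First find the eigenvalue: Gv = (9, 4) = 1·(9, 4), so λ = 1.
Then G^3 v = λ^3·v = 1^3·(9, 4) = 1·(9, 4) = (9, 4).

4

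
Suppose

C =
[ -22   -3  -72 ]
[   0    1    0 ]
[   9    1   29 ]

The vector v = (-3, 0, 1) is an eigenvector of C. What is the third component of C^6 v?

First find the eigenvalue: Cv = (-6, 0, 2) = 2·(-3, 0, 1), so λ = 2.
Then C^6 v = λ^6·v = 2^6·(-3, 0, 1) = 64·(-3, 0, 1) = (-192, 0, 64).

64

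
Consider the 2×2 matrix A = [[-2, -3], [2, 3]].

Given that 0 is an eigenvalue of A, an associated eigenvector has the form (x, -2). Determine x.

We need (A)v = 0.
A = [[-2, -3], [2, 3]].
Row 1: (-2)·x + (-3)·-2 = 0
Row 2: (2)·x + (3)·-2 = 0
Solving gives x = 3.
Check: A·(3, -2) = (0, 0) = 0·(3, -2).

3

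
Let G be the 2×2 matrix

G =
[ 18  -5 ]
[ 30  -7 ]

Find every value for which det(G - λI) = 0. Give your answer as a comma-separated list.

3, 8

det(G - lambda·I) = (18 - lambda)(-7 - lambda) - (-5)·(30) = lambda^2 - 11·lambda + 24.
This factors as (lambda - 3)·(lambda - 8) = 0.
Eigenvalues: 3, 8.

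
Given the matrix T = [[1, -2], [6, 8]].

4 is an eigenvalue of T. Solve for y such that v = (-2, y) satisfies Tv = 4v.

3

We need (T - 4I)v = 0.
T - 4I = [[-3, -2], [6, 4]].
Row 1: (-3)·-2 + (-2)·y = 0
Row 2: (6)·-2 + (4)·y = 0
Solving gives y = 3.
Check: T·(-2, 3) = (-8, 12) = 4·(-2, 3).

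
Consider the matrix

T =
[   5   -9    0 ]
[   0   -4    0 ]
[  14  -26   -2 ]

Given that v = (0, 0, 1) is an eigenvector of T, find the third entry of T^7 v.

-128

First find the eigenvalue: Tv = (0, 0, -2) = -2·(0, 0, 1), so λ = -2.
Then T^7 v = λ^7·v = (-2)^7·(0, 0, 1) = -128·(0, 0, 1) = (0, 0, -128).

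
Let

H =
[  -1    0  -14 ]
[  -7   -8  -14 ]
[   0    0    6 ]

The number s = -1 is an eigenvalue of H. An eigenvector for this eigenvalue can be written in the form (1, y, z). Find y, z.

We need (H + 1I)v = 0.
H + 1I = [[0, 0, -14], [-7, -7, -14], [0, 0, 7]].
Row 1: (0)·1 + (0)·y + (-14)·z = 0
Row 2: (-7)·1 + (-7)·y + (-14)·z = 0
Row 3: (0)·1 + (0)·y + (7)·z = 0
Solving gives y = -1, z = 0.
Check: H·(1, -1, 0) = (-1, 1, 0) = -1·(1, -1, 0).

-1, 0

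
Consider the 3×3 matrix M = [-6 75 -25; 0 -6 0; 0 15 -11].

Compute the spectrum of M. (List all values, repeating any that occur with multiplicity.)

-11, -6, -6

The characteristic polynomial is p(μ) = det(μI - M).
Expanding along the first row, p(μ) = μ^3 + 23μ^2 + 168μ + 396.
Since p(-6) = 0, μ = -6 is a root.
Factor out (μ + 6): p(μ) = (μ + 6)·(μ^2 + 17μ + 66).
The quadratic factors as (μ + 11)·(μ + 6).
Eigenvalues: -11, -6, -6.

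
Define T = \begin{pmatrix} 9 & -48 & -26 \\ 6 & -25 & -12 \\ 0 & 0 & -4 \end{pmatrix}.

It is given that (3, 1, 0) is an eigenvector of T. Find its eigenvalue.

Compute Tv: T·(3, 1, 0) = (-21, -7, 0).
Since Tv = λv, compare component 1: -21 = λ·3, so λ = -7.

-7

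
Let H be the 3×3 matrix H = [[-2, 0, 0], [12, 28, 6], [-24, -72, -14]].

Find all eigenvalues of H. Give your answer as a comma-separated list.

-2, 4, 10

The characteristic polynomial is p(λ) = det(λI - H).
Expanding the 3×3 determinant: p(λ) = λ^3 - 12λ^2 + 12λ + 80.
Since p(-2) = 0, λ = -2 is a root.
Factor out (λ + 2): p(λ) = (λ + 2)·(λ^2 - 14λ + 40).
The quadratic factors as (λ - 4)·(λ - 10).
Eigenvalues: -2, 4, 10.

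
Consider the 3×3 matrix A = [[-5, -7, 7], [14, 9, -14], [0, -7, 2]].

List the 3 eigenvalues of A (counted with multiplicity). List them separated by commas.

-5, 2, 9

The characteristic polynomial is p(s) = det(sI - A).
Cofactor expansion gives p(s) = s^3 - 6s^2 - 37s + 90.
Try s = 2: p(2) = 0, so 2 is a root.
Factor out (s - 2): p(s) = (s - 2)·(s^2 - 4s - 45).
The quadratic factors as (s + 5)·(s - 9).
Eigenvalues: -5, 2, 9.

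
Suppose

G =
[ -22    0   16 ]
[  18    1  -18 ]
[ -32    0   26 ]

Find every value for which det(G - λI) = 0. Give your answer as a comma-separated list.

-6, 1, 10

The characteristic polynomial is p(t) = det(tI - G).
Expanding the 3×3 determinant: p(t) = t^3 - 5t^2 - 56t + 60.
Try t = -6: p(-6) = 0, so -6 is a root.
Factor out (t + 6): p(t) = (t + 6)·(t^2 - 11t + 10).
The quadratic factors as (t - 1)·(t - 10).
Eigenvalues: -6, 1, 10.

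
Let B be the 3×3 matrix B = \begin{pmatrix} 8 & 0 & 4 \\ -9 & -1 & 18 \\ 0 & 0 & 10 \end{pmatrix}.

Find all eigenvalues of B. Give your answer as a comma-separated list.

The characteristic polynomial is p(λ) = det(λI - B).
Cofactor expansion gives p(λ) = λ^3 - 17λ^2 + 62λ + 80.
Try λ = -1: p(-1) = 0, so -1 is a root.
Dividing by (λ + 1) leaves λ^2 - 18λ + 80.
The quadratic factors as (λ - 8)·(λ - 10).
Eigenvalues: -1, 8, 10.

-1, 8, 10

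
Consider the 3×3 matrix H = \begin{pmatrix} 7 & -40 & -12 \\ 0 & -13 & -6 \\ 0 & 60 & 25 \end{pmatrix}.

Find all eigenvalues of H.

The characteristic polynomial is p(λ) = det(λI - H).
Expanding the 3×3 determinant: p(λ) = λ^3 - 19λ^2 + 119λ - 245.
Try λ = 5: p(5) = 0, so 5 is a root.
Factor out (λ - 5): p(λ) = (λ - 5)·(λ^2 - 14λ + 49).
The quadratic factor is (λ - 7)^2.
Eigenvalues: 5, 7, 7.

5, 7, 7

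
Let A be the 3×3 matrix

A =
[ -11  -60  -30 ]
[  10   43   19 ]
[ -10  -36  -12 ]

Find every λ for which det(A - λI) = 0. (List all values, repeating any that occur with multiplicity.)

The characteristic polynomial is p(t) = det(tI - A).
Expanding along the first row, p(t) = t^3 - 20t^2 + 127t - 252.
Since p(4) = 0, t = 4 is a root.
Factor out (t - 4): p(t) = (t - 4)·(t^2 - 16t + 63).
The quadratic factors as (t - 7)·(t - 9).
Eigenvalues: 4, 7, 9.

4, 7, 9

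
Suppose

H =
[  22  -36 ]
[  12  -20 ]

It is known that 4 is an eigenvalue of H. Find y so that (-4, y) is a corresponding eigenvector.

-2

We need (H - 4I)v = 0.
H - 4I = [[18, -36], [12, -24]].
Row 1: (18)·-4 + (-36)·y = 0
Row 2: (12)·-4 + (-24)·y = 0
Solving gives y = -2.
Check: H·(-4, -2) = (-16, -8) = 4·(-4, -2).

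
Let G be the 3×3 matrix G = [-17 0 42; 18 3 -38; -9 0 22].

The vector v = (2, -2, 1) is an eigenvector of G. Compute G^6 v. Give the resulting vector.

First find the eigenvalue: Gv = (8, -8, 4) = 4·(2, -2, 1), so λ = 4.
Then G^6 v = λ^6·v = 4^6·(2, -2, 1) = 4096·(2, -2, 1) = (8192, -8192, 4096).

(8192, -8192, 4096)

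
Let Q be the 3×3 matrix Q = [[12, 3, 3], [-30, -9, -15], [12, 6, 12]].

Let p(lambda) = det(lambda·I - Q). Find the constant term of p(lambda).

p(lambda) = lambda^3 - 15·lambda^2 + 72·lambda - 108.
The constant term is -108.

-108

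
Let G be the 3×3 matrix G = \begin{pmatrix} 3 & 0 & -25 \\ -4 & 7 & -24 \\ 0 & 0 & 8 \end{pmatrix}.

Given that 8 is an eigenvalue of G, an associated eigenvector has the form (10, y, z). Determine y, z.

8, -2

We need (G - 8I)v = 0.
G - 8I = [[-5, 0, -25], [-4, -1, -24], [0, 0, 0]].
Row 1: (-5)·10 + (0)·y + (-25)·z = 0
Row 2: (-4)·10 + (-1)·y + (-24)·z = 0
Row 3: (0)·10 + (0)·y + (0)·z = 0
Solving gives y = 8, z = -2.
Check: G·(10, 8, -2) = (80, 64, -16) = 8·(10, 8, -2).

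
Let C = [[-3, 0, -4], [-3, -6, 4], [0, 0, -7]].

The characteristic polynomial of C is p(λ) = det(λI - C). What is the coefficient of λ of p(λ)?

81

p(λ) = λ^3 + 16λ^2 + 81λ + 126.
The coefficient of λ is 81.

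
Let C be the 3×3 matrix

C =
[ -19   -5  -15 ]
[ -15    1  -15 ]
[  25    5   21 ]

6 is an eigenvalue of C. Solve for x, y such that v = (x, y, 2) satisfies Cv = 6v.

We need (C - 6I)v = 0.
C - 6I = [[-25, -5, -15], [-15, -5, -15], [25, 5, 15]].
Row 1: (-25)·x + (-5)·y + (-15)·2 = 0
Row 2: (-15)·x + (-5)·y + (-15)·2 = 0
Row 3: (25)·x + (5)·y + (15)·2 = 0
Solving gives x = 0, y = -6.
Check: C·(0, -6, 2) = (0, -36, 12) = 6·(0, -6, 2).

0, -6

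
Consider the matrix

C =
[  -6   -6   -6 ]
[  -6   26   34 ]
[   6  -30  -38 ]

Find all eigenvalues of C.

-8, -6, -4

The characteristic polynomial is p(μ) = det(μI - C).
Expanding the 3×3 determinant: p(μ) = μ^3 + 18μ^2 + 104μ + 192.
Try μ = -4: p(-4) = 0, so -4 is a root.
Dividing by (μ + 4) leaves μ^2 + 14μ + 48.
The quadratic factors as (μ + 8)·(μ + 6).
Eigenvalues: -8, -6, -4.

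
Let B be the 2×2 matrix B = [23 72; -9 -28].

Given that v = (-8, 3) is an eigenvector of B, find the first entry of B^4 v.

First find the eigenvalue: Bv = (32, -12) = -4·(-8, 3), so λ = -4.
Then B^4 v = λ^4·v = (-4)^4·(-8, 3) = 256·(-8, 3) = (-2048, 768).

-2048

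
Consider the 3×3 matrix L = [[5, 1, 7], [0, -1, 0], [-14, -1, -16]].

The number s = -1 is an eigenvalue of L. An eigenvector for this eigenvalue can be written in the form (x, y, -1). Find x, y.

1, 1

We need (L + 1I)v = 0.
L + 1I = [[6, 1, 7], [0, 0, 0], [-14, -1, -15]].
Row 1: (6)·x + (1)·y + (7)·-1 = 0
Row 2: (0)·x + (0)·y + (0)·-1 = 0
Row 3: (-14)·x + (-1)·y + (-15)·-1 = 0
Solving gives x = 1, y = 1.
Check: L·(1, 1, -1) = (-1, -1, 1) = -1·(1, 1, -1).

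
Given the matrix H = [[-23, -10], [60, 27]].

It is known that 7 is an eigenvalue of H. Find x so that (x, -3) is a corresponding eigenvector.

1

We need (H - 7I)v = 0.
H - 7I = [[-30, -10], [60, 20]].
Row 1: (-30)·x + (-10)·-3 = 0
Row 2: (60)·x + (20)·-3 = 0
Solving gives x = 1.
Check: H·(1, -3) = (7, -21) = 7·(1, -3).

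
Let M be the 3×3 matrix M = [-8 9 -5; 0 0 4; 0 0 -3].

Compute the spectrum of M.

-8, -3, 0

M is upper triangular, so its eigenvalues are the diagonal entries.
Diagonal: -8, 0, -3.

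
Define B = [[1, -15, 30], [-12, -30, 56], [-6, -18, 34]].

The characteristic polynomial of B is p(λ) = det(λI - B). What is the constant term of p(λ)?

12

p(λ) = λ^3 - 5λ^2 - 8λ + 12.
The constant term is 12.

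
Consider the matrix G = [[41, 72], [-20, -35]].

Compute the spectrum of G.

1, 5

det(G - lambda·I) = (41 - lambda)(-35 - lambda) - (72)·(-20) = lambda^2 - 6·lambda + 5.
This factors as (lambda - 1)·(lambda - 5) = 0.
Eigenvalues: 1, 5.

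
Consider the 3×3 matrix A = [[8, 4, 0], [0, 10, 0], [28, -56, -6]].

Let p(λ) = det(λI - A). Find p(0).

p(0) = det(0·I − A) = det(−A) = (−1)^3·det(A).
det(A) = -480, so p(0) = 480.

480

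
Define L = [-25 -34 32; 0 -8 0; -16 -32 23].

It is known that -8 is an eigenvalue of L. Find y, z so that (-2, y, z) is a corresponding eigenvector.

We need (L + 8I)v = 0.
L + 8I = [[-17, -34, 32], [0, 0, 0], [-16, -32, 31]].
Row 1: (-17)·-2 + (-34)·y + (32)·z = 0
Row 2: (0)·-2 + (0)·y + (0)·z = 0
Row 3: (-16)·-2 + (-32)·y + (31)·z = 0
Solving gives y = 1, z = 0.
Check: L·(-2, 1, 0) = (16, -8, 0) = -8·(-2, 1, 0).

1, 0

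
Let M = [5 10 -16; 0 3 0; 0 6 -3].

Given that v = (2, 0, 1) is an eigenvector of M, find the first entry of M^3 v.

First find the eigenvalue: Mv = (-6, 0, -3) = -3·(2, 0, 1), so λ = -3.
Then M^3 v = λ^3·v = (-3)^3·(2, 0, 1) = -27·(2, 0, 1) = (-54, 0, -27).

-54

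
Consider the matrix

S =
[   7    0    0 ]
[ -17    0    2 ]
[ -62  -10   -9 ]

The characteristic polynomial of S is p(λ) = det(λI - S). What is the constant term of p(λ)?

p(λ) = λ^3 + 2λ^2 - 43λ - 140.
The constant term is -140.

-140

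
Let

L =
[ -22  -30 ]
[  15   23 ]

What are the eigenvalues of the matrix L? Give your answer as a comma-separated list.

-7, 8

det(L - λI) = (-22 - λ)(23 - λ) - (-30)·(15) = λ^2 - λ - 56.
This factors as (λ + 7)·(λ - 8) = 0.
Eigenvalues: -7, 8.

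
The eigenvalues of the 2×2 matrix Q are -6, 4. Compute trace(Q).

-2

trace(Q) is the sum of the eigenvalues: (-6) + (4) = -2.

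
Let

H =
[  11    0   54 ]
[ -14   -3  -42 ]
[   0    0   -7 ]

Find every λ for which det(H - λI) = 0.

-7, -3, 11

Compute the characteristic polynomial p(μ) = det(μI - H).
Expanding the 3×3 determinant: p(μ) = μ^3 - μ^2 - 89μ - 231.
Since p(-3) = 0, μ = -3 is a root.
Dividing by (μ + 3) leaves μ^2 - 4μ - 77.
The quadratic factors as (μ + 7)·(μ - 11).
Eigenvalues: -7, -3, 11.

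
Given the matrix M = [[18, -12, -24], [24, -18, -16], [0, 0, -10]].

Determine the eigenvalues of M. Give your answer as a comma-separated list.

Compute the characteristic polynomial p(μ) = det(μI - M).
Cofactor expansion gives p(μ) = μ^3 + 10μ^2 - 36μ - 360.
Since p(-6) = 0, μ = -6 is a root.
Factor out (μ + 6): p(μ) = (μ + 6)·(μ^2 + 4μ - 60).
The quadratic factors as (μ + 10)·(μ - 6).
Eigenvalues: -10, -6, 6.

-10, -6, 6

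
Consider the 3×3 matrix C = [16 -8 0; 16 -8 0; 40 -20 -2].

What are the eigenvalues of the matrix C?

The characteristic polynomial is p(lambda) = det(lambda·I - C).
Expanding the 3×3 determinant: p(lambda) = lambda^3 - 6·lambda^2 - 16·lambda.
Since p(0) = 0, lambda = 0 is a root.
Dividing by lambda leaves lambda^2 - 6·lambda - 16.
The quadratic factors as (lambda + 2)·(lambda - 8).
Eigenvalues: -2, 0, 8.

-2, 0, 8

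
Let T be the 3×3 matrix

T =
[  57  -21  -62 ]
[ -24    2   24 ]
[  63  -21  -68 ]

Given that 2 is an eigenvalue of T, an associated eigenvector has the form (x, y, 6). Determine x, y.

We need (T - 2I)v = 0.
T - 2I = [[55, -21, -62], [-24, 0, 24], [63, -21, -70]].
Row 1: (55)·x + (-21)·y + (-62)·6 = 0
Row 2: (-24)·x + (0)·y + (24)·6 = 0
Row 3: (63)·x + (-21)·y + (-70)·6 = 0
Solving gives x = 6, y = -2.
Check: T·(6, -2, 6) = (12, -4, 12) = 2·(6, -2, 6).

6, -2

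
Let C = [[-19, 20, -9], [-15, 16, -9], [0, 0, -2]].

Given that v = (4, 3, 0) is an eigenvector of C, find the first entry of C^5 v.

-4096

First find the eigenvalue: Cv = (-16, -12, 0) = -4·(4, 3, 0), so λ = -4.
Then C^5 v = λ^5·v = (-4)^5·(4, 3, 0) = -1024·(4, 3, 0) = (-4096, -3072, 0).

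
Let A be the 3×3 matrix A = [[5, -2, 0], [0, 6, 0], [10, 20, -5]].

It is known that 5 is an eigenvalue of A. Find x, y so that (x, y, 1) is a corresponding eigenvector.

1, 0

We need (A - 5I)v = 0.
A - 5I = [[0, -2, 0], [0, 1, 0], [10, 20, -10]].
Row 1: (0)·x + (-2)·y + (0)·1 = 0
Row 2: (0)·x + (1)·y + (0)·1 = 0
Row 3: (10)·x + (20)·y + (-10)·1 = 0
Solving gives x = 1, y = 0.
Check: A·(1, 0, 1) = (5, 0, 5) = 5·(1, 0, 1).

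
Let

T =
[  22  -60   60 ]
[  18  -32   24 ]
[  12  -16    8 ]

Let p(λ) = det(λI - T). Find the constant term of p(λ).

64

p(λ) = λ^3 + 2λ^2 - 40λ + 64.
The constant term is 64.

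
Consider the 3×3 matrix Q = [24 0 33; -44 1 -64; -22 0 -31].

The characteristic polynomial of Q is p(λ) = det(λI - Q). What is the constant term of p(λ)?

p(λ) = λ^3 + 6λ^2 - 25λ + 18.
The constant term is 18.

18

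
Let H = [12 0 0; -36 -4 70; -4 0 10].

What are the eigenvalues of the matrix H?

Set up det(μI - H) = 0.
Cofactor expansion gives p(μ) = μ^3 - 18μ^2 + 32μ + 480.
Rational-root test: μ = 12 gives p(12) = 0.
Factor out (μ - 12): p(μ) = (μ - 12)·(μ^2 - 6μ - 40).
The quadratic factors as (μ + 4)·(μ - 10).
Eigenvalues: -4, 10, 12.

-4, 10, 12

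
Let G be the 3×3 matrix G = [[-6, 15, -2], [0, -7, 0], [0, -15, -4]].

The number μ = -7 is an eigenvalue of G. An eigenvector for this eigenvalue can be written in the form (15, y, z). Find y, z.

We need (G + 7I)v = 0.
G + 7I = [[1, 15, -2], [0, 0, 0], [0, -15, 3]].
Row 1: (1)·15 + (15)·y + (-2)·z = 0
Row 2: (0)·15 + (0)·y + (0)·z = 0
Row 3: (0)·15 + (-15)·y + (3)·z = 0
Solving gives y = -3, z = -15.
Check: G·(15, -3, -15) = (-105, 21, 105) = -7·(15, -3, -15).

-3, -15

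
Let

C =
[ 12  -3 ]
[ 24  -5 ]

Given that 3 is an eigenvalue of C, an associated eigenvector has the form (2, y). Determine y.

We need (C - 3I)v = 0.
C - 3I = [[9, -3], [24, -8]].
Row 1: (9)·2 + (-3)·y = 0
Row 2: (24)·2 + (-8)·y = 0
Solving gives y = 6.
Check: C·(2, 6) = (6, 18) = 3·(2, 6).

6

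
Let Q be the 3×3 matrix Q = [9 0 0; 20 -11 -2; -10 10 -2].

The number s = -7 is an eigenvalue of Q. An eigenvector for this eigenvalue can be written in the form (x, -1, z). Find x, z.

We need (Q + 7I)v = 0.
Q + 7I = [[16, 0, 0], [20, -4, -2], [-10, 10, 5]].
Row 1: (16)·x + (0)·-1 + (0)·z = 0
Row 2: (20)·x + (-4)·-1 + (-2)·z = 0
Row 3: (-10)·x + (10)·-1 + (5)·z = 0
Solving gives x = 0, z = 2.
Check: Q·(0, -1, 2) = (0, 7, -14) = -7·(0, -1, 2).

0, 2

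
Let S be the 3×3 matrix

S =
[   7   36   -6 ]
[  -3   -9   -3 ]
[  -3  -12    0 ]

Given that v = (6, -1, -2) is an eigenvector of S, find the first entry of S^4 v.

First find the eigenvalue: Sv = (18, -3, -6) = 3·(6, -1, -2), so λ = 3.
Then S^4 v = λ^4·v = 3^4·(6, -1, -2) = 81·(6, -1, -2) = (486, -81, -162).

486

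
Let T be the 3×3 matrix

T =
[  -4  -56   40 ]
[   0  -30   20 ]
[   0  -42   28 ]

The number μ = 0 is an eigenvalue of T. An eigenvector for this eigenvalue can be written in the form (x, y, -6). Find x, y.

We need (T)v = 0.
T = [[-4, -56, 40], [0, -30, 20], [0, -42, 28]].
Row 1: (-4)·x + (-56)·y + (40)·-6 = 0
Row 2: (0)·x + (-30)·y + (20)·-6 = 0
Row 3: (0)·x + (-42)·y + (28)·-6 = 0
Solving gives x = -4, y = -4.
Check: T·(-4, -4, -6) = (0, 0, 0) = 0·(-4, -4, -6).

-4, -4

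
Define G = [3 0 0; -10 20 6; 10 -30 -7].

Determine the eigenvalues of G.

The characteristic polynomial is p(λ) = det(λI - G).
Expanding along the first row, p(λ) = λ^3 - 16λ^2 + 79λ - 120.
Since p(3) = 0, λ = 3 is a root.
Factor out (λ - 3): p(λ) = (λ - 3)·(λ^2 - 13λ + 40).
The quadratic factors as (λ - 5)·(λ - 8).
Eigenvalues: 3, 5, 8.

3, 5, 8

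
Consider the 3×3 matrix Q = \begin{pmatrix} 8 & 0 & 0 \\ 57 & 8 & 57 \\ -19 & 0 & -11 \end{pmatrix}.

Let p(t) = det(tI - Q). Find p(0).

704

p(0) = det(0·I − Q) = det(−Q) = (−1)^3·det(Q).
det(Q) = -704, so p(0) = 704.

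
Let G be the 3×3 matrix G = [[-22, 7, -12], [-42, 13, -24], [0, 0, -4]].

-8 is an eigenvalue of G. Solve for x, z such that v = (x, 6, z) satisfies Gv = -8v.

We need (G + 8I)v = 0.
G + 8I = [[-14, 7, -12], [-42, 21, -24], [0, 0, 4]].
Row 1: (-14)·x + (7)·6 + (-12)·z = 0
Row 2: (-42)·x + (21)·6 + (-24)·z = 0
Row 3: (0)·x + (0)·6 + (4)·z = 0
Solving gives x = 3, z = 0.
Check: G·(3, 6, 0) = (-24, -48, 0) = -8·(3, 6, 0).

3, 0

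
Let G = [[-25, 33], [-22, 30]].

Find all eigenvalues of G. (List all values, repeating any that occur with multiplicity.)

-3, 8

det(G - λI) = (-25 - λ)(30 - λ) - (33)·(-22) = λ^2 - 5λ - 24.
This factors as (λ + 3)·(λ - 8) = 0.
Eigenvalues: -3, 8.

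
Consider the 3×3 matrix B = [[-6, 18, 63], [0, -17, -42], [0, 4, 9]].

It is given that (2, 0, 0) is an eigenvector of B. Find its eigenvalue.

Compute Bv: B·(2, 0, 0) = (-12, 0, 0).
Since Bv = λv, compare component 1: -12 = λ·2, so λ = -6.

-6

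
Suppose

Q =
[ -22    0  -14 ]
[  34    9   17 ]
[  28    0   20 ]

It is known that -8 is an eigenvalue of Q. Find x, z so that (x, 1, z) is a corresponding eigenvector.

We need (Q + 8I)v = 0.
Q + 8I = [[-14, 0, -14], [34, 17, 17], [28, 0, 28]].
Row 1: (-14)·x + (0)·1 + (-14)·z = 0
Row 2: (34)·x + (17)·1 + (17)·z = 0
Row 3: (28)·x + (0)·1 + (28)·z = 0
Solving gives x = -1, z = 1.
Check: Q·(-1, 1, 1) = (8, -8, -8) = -8·(-1, 1, 1).

-1, 1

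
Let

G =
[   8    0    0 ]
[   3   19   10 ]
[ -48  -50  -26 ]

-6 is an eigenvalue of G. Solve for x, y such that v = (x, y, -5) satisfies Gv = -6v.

We need (G + 6I)v = 0.
G + 6I = [[14, 0, 0], [3, 25, 10], [-48, -50, -20]].
Row 1: (14)·x + (0)·y + (0)·-5 = 0
Row 2: (3)·x + (25)·y + (10)·-5 = 0
Row 3: (-48)·x + (-50)·y + (-20)·-5 = 0
Solving gives x = 0, y = 2.
Check: G·(0, 2, -5) = (0, -12, 30) = -6·(0, 2, -5).

0, 2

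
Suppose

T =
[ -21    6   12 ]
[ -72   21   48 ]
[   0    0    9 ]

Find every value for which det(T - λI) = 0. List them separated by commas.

Set up det(λI - T) = 0.
Expanding the 3×3 determinant: p(λ) = λ^3 - 9λ^2 - 9λ + 81.
Rational-root test: λ = -3 gives p(-3) = 0.
Dividing by (λ + 3) leaves λ^2 - 12λ + 27.
The quadratic factors as (λ - 3)·(λ - 9).
Eigenvalues: -3, 3, 9.

-3, 3, 9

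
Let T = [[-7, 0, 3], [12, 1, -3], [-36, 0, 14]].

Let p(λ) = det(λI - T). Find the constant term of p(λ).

-10

p(λ) = λ^3 - 8λ^2 + 17λ - 10.
The constant term is -10.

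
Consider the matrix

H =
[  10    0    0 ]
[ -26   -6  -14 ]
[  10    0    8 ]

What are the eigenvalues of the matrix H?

Compute the characteristic polynomial p(r) = det(rI - H).
Cofactor expansion gives p(r) = r^3 - 12r^2 - 28r + 480.
Since p(-6) = 0, r = -6 is a root.
Factor out (r + 6): p(r) = (r + 6)·(r^2 - 18r + 80).
The quadratic factors as (r - 8)·(r - 10).
Eigenvalues: -6, 8, 10.

-6, 8, 10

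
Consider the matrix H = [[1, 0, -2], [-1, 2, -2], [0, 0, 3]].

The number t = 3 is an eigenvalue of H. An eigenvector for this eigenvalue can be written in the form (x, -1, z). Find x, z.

We need (H - 3I)v = 0.
H - 3I = [[-2, 0, -2], [-1, -1, -2], [0, 0, 0]].
Row 1: (-2)·x + (0)·-1 + (-2)·z = 0
Row 2: (-1)·x + (-1)·-1 + (-2)·z = 0
Row 3: (0)·x + (0)·-1 + (0)·z = 0
Solving gives x = -1, z = 1.
Check: H·(-1, -1, 1) = (-3, -3, 3) = 3·(-1, -1, 1).

-1, 1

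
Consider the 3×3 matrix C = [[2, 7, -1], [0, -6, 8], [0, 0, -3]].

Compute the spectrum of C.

C is upper triangular, so its eigenvalues are the diagonal entries.
Diagonal: 2, -6, -3.

-6, -3, 2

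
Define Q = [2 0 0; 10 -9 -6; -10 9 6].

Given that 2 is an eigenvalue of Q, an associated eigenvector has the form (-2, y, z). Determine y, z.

We need (Q - 2I)v = 0.
Q - 2I = [[0, 0, 0], [10, -11, -6], [-10, 9, 4]].
Row 1: (0)·-2 + (0)·y + (0)·z = 0
Row 2: (10)·-2 + (-11)·y + (-6)·z = 0
Row 3: (-10)·-2 + (9)·y + (4)·z = 0
Solving gives y = -4, z = 4.
Check: Q·(-2, -4, 4) = (-4, -8, 8) = 2·(-2, -4, 4).

-4, 4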